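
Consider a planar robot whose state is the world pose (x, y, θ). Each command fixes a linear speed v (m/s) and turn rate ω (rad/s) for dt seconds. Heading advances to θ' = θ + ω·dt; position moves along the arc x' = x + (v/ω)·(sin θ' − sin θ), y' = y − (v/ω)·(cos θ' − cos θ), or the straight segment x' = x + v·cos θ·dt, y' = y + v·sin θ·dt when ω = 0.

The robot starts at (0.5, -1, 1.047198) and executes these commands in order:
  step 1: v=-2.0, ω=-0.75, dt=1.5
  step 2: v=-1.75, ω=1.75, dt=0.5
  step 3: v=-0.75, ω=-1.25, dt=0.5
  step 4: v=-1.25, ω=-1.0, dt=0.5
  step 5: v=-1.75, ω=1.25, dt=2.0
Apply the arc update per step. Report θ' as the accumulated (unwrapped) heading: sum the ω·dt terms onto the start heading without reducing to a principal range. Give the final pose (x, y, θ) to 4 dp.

step 1: θ'=-0.0778 (R=2.6667) → pose (-2.0167, -2.3253, -0.0778)
step 2: θ'=0.7972 (R=-1.0000) → pose (-2.8098, -2.6235, 0.7972)
step 3: θ'=0.1722 (R=0.6000) → pose (-3.1362, -2.7954, 0.1722)
step 4: θ'=-0.3278 (R=1.2500) → pose (-3.7529, -2.7474, -0.3278)
step 5: θ'=2.1722 (R=-1.4000) → pose (-5.3580, -4.8649, 2.1722)

(-5.3580, -4.8649, 2.1722)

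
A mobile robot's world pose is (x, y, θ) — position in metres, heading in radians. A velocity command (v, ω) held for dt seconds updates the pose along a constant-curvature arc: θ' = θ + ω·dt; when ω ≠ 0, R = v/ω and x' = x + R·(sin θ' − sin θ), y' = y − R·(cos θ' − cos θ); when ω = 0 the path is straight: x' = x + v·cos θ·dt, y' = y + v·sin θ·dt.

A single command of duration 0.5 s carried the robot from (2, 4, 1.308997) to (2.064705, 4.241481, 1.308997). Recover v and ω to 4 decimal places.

Δθ = 1.308997 − 1.308997 = 0.000000
ω = Δθ/dt = 0.000000/0.5 = 0.0000
ω = 0 → v = (Δx·cos θ + Δy·sin θ)/dt = 0.5000

v = 0.5000, ω = 0.0000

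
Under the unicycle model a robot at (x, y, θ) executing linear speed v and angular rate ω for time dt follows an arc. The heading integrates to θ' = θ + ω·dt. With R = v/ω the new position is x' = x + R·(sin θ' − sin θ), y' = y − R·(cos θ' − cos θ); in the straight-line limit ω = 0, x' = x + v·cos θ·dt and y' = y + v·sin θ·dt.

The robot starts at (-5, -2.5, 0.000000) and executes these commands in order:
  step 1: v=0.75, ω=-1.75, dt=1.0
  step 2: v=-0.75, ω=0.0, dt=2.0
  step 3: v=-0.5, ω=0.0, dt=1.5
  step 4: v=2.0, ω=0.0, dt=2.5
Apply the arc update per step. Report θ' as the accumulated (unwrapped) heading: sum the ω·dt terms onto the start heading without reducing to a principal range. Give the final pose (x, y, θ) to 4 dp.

step 1: θ'=-1.7500 (R=-0.4286) → pose (-4.5783, -3.0050, -1.7500)
step 2: θ'=-1.7500 (straight) → pose (-4.3109, -1.5290, -1.7500)
step 3: θ'=-1.7500 (straight) → pose (-4.1772, -0.7910, -1.7500)
step 4: θ'=-1.7500 (straight) → pose (-5.0685, -5.7109, -1.7500)

(-5.0685, -5.7109, -1.7500)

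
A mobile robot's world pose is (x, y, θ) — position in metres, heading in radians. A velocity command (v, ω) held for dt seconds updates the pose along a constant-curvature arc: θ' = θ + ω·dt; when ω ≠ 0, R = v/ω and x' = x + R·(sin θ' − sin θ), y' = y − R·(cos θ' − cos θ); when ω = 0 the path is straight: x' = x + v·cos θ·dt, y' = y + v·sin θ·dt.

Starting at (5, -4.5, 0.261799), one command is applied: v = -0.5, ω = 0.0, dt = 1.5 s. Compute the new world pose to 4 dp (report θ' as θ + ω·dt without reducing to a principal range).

θ' = 0.2618 + 0.0·1.5 = 0.2618
ω = 0 → straight: x' = 5 + -0.5·cos(0.2618)·1.5 = 4.2756
y' = -4.5 + -0.5·sin(0.2618)·1.5 = -4.6941

(4.2756, -4.6941, 0.2618)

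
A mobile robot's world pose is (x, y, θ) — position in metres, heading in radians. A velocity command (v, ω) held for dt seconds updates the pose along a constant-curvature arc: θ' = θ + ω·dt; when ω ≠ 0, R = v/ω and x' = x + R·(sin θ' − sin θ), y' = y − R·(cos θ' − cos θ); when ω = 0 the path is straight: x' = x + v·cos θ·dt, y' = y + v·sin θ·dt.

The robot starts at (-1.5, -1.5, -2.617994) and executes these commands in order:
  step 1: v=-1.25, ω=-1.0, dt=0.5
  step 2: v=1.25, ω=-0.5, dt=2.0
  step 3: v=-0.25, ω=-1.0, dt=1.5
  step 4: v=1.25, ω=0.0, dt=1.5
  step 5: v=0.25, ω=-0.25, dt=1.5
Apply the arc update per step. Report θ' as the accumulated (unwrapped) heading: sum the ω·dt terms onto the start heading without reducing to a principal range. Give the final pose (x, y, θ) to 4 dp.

step 1: θ'=-3.1180 (R=1.2500) → pose (-0.9045, -1.3329, -3.1180)
step 2: θ'=-4.1180 (R=-2.5000) → pose (-3.0347, -0.2336, -4.1180)
step 3: θ'=-5.6180 (R=0.2500) → pose (-3.0875, -0.5703, -5.6180)
step 4: θ'=-5.6180 (straight) → pose (-1.6123, 0.5870, -5.6180)
step 5: θ'=-5.9930 (R=-1.0000) → pose (-1.2812, 0.7584, -5.9930)

(-1.2812, 0.7584, -5.9930)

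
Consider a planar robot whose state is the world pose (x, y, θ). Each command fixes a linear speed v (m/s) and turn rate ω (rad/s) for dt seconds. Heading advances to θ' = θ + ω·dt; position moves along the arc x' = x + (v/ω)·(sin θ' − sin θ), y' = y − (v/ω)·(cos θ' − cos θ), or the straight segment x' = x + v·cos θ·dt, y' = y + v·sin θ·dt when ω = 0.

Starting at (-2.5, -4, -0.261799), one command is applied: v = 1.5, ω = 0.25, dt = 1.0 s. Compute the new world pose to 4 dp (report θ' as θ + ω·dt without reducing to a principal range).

θ' = -0.2618 + 0.25·1.0 = -0.0118
R = v/ω = 1.5/0.25 = 6.0000
x' = -2.5 + 6.0000·(sin -0.0118 − sin -0.2618) = -1.0179
y' = -4 − 6.0000·(cos -0.0118 − cos -0.2618) = -4.2040

(-1.0179, -4.2040, -0.0118)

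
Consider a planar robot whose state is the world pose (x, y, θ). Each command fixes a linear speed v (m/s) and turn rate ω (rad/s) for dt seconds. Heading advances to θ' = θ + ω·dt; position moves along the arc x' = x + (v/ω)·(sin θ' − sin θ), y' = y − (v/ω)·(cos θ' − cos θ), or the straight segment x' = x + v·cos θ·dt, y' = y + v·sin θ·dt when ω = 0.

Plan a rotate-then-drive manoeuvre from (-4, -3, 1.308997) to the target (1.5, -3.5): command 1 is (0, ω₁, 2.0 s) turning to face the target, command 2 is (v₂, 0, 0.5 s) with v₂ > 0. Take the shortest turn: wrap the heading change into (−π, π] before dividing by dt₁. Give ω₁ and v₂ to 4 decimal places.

heading to target = atan2(-3.5−-3, 1.5−-4) = -0.0907
Δθ = wrap(-0.0907 − 1.3090) = -1.3997; ω₁ = Δθ/dt₁ = -0.6998
distance = √((1.5−-4)² + (-3.5−-3)²) = 5.5227; v₂ = distance/dt₂ = 11.0454

ω₁ = -0.6998, v₂ = 11.0454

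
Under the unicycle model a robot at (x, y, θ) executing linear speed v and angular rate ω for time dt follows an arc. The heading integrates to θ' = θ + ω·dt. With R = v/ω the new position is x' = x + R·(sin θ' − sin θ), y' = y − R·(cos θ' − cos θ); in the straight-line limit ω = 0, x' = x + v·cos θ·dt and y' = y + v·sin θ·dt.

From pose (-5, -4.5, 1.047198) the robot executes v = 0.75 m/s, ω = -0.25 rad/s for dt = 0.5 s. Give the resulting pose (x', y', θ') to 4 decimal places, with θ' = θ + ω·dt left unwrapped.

θ' = 1.0472 + -0.25·0.5 = 0.9222
R = v/ω = 0.75/-0.25 = -3.0000
x' = -5 + -3.0000·(sin 0.9222 − sin 1.0472) = -4.7927
y' = -4.5 − -3.0000·(cos 0.9222 − cos 1.0472) = -4.1878

(-4.7927, -4.1878, 0.9222)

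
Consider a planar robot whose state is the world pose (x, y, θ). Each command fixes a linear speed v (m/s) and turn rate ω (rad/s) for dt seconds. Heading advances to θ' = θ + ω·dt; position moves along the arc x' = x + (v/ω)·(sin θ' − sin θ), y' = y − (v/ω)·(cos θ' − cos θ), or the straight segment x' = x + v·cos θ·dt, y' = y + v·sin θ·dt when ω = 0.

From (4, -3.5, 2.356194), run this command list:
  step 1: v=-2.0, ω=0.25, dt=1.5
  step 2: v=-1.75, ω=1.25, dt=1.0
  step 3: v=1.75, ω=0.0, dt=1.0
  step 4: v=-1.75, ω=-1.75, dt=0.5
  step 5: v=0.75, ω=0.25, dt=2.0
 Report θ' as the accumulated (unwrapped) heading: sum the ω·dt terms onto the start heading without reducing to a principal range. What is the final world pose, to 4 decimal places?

(6.2266, -6.1171, 3.6062)

step 1: θ'=2.7312 (R=-8.0000) → pose (6.4651, -5.1788, 2.7312)
step 2: θ'=3.9812 (R=-1.4000) → pose (8.0658, -4.8300, 3.9812)
step 3: θ'=3.9812 (straight) → pose (6.8972, -6.1326, 3.9812)
step 4: θ'=3.1062 (R=1.0000) → pose (7.6769, -5.8010, 3.1062)
step 5: θ'=3.6062 (R=3.0000) → pose (6.2266, -6.1171, 3.6062)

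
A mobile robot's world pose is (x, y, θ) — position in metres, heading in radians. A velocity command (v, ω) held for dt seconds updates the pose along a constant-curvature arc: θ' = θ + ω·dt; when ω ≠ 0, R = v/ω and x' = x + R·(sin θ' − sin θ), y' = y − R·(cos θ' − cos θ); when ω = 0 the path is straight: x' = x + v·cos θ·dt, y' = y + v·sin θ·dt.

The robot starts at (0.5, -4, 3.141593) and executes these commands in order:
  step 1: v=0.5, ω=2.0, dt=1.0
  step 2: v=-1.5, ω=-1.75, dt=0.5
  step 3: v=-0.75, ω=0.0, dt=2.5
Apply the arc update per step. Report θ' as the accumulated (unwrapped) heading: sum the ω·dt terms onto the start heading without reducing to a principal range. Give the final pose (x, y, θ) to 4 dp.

step 1: θ'=5.1416 (R=0.2500) → pose (0.2727, -4.3540, 5.1416)
step 2: θ'=4.2666 (R=0.8571) → pose (0.2787, -3.6278, 4.2666)
step 3: θ'=4.2666 (straight) → pose (1.0872, -1.9360, 4.2666)

(1.0872, -1.9360, 4.2666)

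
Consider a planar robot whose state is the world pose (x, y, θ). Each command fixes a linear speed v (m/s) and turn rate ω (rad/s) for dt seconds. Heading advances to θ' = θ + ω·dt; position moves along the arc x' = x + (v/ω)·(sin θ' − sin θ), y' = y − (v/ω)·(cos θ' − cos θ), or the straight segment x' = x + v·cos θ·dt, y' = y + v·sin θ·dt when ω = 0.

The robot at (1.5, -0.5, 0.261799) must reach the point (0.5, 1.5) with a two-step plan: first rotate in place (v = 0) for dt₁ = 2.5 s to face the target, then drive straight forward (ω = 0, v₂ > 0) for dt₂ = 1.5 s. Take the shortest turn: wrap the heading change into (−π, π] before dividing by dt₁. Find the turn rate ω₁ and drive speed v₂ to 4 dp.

ω₁ = 0.7091, v₂ = 1.4907

heading to target = atan2(1.5−-0.5, 0.5−1.5) = 2.0344
Δθ = wrap(2.0344 − 0.2618) = 1.7726; ω₁ = Δθ/dt₁ = 0.7091
distance = √((0.5−1.5)² + (1.5−-0.5)²) = 2.2361; v₂ = distance/dt₂ = 1.4907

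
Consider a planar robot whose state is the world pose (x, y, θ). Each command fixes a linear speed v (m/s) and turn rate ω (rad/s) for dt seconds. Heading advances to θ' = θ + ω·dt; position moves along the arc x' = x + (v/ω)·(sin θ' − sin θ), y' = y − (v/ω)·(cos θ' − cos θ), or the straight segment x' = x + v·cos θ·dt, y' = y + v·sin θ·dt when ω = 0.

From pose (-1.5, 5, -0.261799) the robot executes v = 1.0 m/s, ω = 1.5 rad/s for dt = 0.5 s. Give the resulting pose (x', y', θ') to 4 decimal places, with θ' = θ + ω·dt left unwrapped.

θ' = -0.2618 + 1.5·0.5 = 0.4882
R = v/ω = 1.0/1.5 = 0.6667
x' = -1.5 + 0.6667·(sin 0.4882 − sin -0.2618) = -1.0148
y' = 5 − 0.6667·(cos 0.4882 − cos -0.2618) = 5.0552

(-1.0148, 5.0552, 0.4882)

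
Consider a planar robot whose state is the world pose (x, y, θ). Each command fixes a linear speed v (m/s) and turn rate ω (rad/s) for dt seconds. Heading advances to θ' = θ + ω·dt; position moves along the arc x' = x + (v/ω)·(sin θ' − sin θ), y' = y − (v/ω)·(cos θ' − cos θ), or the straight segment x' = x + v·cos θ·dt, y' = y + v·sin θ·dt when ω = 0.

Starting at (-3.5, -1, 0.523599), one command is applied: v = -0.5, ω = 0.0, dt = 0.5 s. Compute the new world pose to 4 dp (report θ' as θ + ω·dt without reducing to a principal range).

(-3.7165, -1.1250, 0.5236)

θ' = 0.5236 + 0.0·0.5 = 0.5236
ω = 0 → straight: x' = -3.5 + -0.5·cos(0.5236)·0.5 = -3.7165
y' = -1 + -0.5·sin(0.5236)·0.5 = -1.1250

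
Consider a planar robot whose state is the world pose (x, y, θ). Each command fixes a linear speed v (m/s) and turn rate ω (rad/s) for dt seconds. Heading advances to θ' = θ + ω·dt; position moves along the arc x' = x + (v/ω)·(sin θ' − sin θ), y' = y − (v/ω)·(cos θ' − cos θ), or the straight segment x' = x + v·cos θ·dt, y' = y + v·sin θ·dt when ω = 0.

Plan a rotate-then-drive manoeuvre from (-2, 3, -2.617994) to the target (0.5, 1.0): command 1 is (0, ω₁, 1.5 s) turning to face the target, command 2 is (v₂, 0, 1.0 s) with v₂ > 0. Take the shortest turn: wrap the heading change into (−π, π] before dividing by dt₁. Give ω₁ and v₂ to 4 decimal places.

heading to target = atan2(1−3, 0.5−-2) = -0.6747
Δθ = wrap(-0.6747 − -2.6180) = 1.9433; ω₁ = Δθ/dt₁ = 1.2955
distance = √((0.5−-2)² + (1−3)²) = 3.2016; v₂ = distance/dt₂ = 3.2016

ω₁ = 1.2955, v₂ = 3.2016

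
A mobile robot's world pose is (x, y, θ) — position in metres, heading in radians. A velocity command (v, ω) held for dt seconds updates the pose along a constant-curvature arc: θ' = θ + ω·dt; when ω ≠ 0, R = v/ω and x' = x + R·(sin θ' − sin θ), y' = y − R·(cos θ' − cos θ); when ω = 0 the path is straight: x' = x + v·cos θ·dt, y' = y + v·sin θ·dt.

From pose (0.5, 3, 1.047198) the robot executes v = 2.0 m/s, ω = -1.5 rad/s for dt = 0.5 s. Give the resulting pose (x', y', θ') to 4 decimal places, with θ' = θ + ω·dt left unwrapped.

(1.2642, 3.6082, 0.2972)

θ' = 1.0472 + -1.5·0.5 = 0.2972
R = v/ω = 2.0/-1.5 = -1.3333
x' = 0.5 + -1.3333·(sin 0.2972 − sin 1.0472) = 1.2642
y' = 3 − -1.3333·(cos 0.2972 − cos 1.0472) = 3.6082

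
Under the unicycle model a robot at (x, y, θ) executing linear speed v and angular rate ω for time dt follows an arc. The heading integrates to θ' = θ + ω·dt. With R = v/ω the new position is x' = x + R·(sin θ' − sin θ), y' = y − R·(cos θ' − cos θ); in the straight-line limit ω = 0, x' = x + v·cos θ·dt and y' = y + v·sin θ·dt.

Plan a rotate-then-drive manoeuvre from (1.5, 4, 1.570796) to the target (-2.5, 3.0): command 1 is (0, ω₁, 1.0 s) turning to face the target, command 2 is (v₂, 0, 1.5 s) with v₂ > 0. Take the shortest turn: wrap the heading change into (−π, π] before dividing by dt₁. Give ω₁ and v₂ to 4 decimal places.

ω₁ = 1.8158, v₂ = 2.7487

heading to target = atan2(3−4, -2.5−1.5) = -2.8966
Δθ = wrap(-2.8966 − 1.5708) = 1.8158; ω₁ = Δθ/dt₁ = 1.8158
distance = √((-2.5−1.5)² + (3−4)²) = 4.1231; v₂ = distance/dt₂ = 2.7487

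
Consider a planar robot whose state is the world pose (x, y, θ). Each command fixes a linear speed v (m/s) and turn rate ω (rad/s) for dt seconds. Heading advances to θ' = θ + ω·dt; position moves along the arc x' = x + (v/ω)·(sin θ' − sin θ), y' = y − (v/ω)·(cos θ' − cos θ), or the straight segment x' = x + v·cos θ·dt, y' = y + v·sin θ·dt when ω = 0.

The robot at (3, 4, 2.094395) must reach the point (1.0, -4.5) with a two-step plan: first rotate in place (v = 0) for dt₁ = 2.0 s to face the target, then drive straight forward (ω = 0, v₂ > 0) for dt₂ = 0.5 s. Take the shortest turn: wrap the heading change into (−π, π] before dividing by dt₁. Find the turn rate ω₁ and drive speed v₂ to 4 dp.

ω₁ = 1.1935, v₂ = 17.4642

heading to target = atan2(-4.5−4, 1−3) = -1.8019
Δθ = wrap(-1.8019 − 2.0944) = 2.3869; ω₁ = Δθ/dt₁ = 1.1935
distance = √((1−3)² + (-4.5−4)²) = 8.7321; v₂ = distance/dt₂ = 17.4642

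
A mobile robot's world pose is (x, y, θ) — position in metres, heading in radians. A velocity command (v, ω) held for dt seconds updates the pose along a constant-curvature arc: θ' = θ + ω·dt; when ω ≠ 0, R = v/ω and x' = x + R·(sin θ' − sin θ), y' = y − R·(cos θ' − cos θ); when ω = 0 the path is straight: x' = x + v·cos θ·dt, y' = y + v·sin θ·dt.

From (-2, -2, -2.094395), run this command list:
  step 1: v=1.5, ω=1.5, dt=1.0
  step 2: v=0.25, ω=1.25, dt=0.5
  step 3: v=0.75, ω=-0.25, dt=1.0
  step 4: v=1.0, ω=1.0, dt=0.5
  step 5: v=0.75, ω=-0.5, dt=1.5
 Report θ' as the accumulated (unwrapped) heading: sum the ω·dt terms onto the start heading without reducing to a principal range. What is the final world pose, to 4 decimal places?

step 1: θ'=-0.5944 (R=1.0000) → pose (-1.6940, -3.3285, -0.5944)
step 2: θ'=0.0306 (R=0.2000) → pose (-1.5759, -3.3627, 0.0306)
step 3: θ'=-0.2194 (R=-3.0000) → pose (-0.8311, -3.4332, -0.2194)
step 4: θ'=0.2806 (R=1.0000) → pose (-0.3366, -3.4181, 0.2806)
step 5: θ'=-0.4694 (R=-1.5000) → pose (0.7574, -3.5216, -0.4694)

(0.7574, -3.5216, -0.4694)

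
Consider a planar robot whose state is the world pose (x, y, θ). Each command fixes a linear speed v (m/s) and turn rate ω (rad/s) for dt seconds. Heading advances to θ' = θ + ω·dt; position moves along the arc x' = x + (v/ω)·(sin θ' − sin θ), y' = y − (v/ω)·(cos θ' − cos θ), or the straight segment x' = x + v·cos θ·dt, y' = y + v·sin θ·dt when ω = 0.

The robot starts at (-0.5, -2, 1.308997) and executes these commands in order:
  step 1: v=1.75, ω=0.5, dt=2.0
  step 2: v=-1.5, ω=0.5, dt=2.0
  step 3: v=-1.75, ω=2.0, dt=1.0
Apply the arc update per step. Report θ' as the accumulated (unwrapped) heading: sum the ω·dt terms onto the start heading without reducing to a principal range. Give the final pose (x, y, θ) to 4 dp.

step 1: θ'=2.3090 (R=3.5000) → pose (-1.2919, 1.2612, 2.3090)
step 2: θ'=3.3090 (R=-3.0000) → pose (1.4271, 0.3220, 3.3090)
step 3: θ'=5.3090 (R=-0.8750) → pose (2.0051, 1.6764, 5.3090)

(2.0051, 1.6764, 5.3090)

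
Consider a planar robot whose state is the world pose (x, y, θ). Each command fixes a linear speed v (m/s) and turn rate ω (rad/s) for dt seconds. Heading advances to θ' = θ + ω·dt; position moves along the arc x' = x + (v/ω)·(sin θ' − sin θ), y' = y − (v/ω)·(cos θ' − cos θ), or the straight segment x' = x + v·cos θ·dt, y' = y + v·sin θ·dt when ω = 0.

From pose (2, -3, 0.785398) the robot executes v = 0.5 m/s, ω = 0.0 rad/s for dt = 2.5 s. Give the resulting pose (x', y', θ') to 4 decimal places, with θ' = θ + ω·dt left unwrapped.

θ' = 0.7854 + 0.0·2.5 = 0.7854
ω = 0 → straight: x' = 2 + 0.5·cos(0.7854)·2.5 = 2.8839
y' = -3 + 0.5·sin(0.7854)·2.5 = -2.1161

(2.8839, -2.1161, 0.7854)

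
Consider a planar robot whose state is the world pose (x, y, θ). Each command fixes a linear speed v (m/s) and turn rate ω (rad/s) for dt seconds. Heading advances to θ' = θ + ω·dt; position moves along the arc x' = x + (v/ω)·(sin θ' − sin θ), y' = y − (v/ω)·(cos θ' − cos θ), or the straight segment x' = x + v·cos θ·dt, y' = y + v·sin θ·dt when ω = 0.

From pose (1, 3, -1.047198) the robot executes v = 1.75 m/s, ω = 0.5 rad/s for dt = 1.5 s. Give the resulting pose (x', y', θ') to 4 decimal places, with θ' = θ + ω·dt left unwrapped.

θ' = -1.0472 + 0.5·1.5 = -0.2972
R = v/ω = 1.75/0.5 = 3.5000
x' = 1 + 3.5000·(sin -0.2972 − sin -1.0472) = 3.0061
y' = 3 − 3.5000·(cos -0.2972 − cos -1.0472) = 1.4034

(3.0061, 1.4034, -0.2972)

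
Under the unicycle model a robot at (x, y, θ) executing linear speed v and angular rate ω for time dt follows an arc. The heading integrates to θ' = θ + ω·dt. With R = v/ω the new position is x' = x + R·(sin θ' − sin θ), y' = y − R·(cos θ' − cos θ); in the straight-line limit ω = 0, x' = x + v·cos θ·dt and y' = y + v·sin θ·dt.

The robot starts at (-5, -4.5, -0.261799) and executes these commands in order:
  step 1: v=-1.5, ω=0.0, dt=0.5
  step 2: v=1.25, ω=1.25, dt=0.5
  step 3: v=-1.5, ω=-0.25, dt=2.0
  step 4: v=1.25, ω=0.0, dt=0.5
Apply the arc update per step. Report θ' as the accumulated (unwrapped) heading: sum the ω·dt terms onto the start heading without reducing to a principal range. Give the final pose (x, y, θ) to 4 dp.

(-7.4410, -4.6953, -0.1368)

step 1: θ'=-0.2618 (straight) → pose (-5.7244, -4.3059, -0.2618)
step 2: θ'=0.3632 (R=1.0000) → pose (-5.1104, -4.2747, 0.3632)
step 3: θ'=-0.1368 (R=6.0000) → pose (-8.0602, -4.6101, -0.1368)
step 4: θ'=-0.1368 (straight) → pose (-7.4410, -4.6953, -0.1368)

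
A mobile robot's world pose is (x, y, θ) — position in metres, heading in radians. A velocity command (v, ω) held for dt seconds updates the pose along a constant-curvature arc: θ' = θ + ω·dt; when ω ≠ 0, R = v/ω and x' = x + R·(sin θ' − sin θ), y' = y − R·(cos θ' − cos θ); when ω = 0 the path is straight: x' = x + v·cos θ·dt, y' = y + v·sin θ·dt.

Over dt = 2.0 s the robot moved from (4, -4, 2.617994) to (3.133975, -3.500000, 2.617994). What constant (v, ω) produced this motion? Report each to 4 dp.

Δθ = 2.617994 − 2.617994 = 0.000000
ω = Δθ/dt = 0.000000/2.0 = 0.0000
ω = 0 → v = (Δx·cos θ + Δy·sin θ)/dt = 0.5000

v = 0.5000, ω = 0.0000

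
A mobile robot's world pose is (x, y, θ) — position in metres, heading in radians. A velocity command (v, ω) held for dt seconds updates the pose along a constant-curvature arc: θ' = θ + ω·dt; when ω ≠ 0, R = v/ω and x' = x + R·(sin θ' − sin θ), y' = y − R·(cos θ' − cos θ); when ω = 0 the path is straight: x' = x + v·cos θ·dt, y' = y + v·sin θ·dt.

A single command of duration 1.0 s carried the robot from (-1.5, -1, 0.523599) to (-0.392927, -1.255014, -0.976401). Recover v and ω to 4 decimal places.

v = 1.2500, ω = -1.5000

Δθ = -0.976401 − 0.523599 = -1.500000
ω = Δθ/dt = -1.500000/1.0 = -1.5000
R = Δx/(sin θ' − sin θ) = -0.8333
v = R·ω = -0.8333·-1.5000 = 1.2500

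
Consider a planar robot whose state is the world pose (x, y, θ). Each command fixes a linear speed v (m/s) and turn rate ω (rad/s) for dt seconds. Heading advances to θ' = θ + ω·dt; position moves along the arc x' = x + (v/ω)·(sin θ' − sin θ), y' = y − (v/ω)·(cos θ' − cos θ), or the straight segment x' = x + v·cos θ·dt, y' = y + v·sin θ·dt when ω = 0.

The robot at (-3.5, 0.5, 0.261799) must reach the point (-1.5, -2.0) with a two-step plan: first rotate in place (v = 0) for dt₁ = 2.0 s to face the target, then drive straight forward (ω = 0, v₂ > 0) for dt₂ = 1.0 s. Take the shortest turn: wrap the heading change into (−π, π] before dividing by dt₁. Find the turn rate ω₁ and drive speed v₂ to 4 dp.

heading to target = atan2(-2−0.5, -1.5−-3.5) = -0.8961
Δθ = wrap(-0.8961 − 0.2618) = -1.1579; ω₁ = Δθ/dt₁ = -0.5789
distance = √((-1.5−-3.5)² + (-2−0.5)²) = 3.2016; v₂ = distance/dt₂ = 3.2016

ω₁ = -0.5789, v₂ = 3.2016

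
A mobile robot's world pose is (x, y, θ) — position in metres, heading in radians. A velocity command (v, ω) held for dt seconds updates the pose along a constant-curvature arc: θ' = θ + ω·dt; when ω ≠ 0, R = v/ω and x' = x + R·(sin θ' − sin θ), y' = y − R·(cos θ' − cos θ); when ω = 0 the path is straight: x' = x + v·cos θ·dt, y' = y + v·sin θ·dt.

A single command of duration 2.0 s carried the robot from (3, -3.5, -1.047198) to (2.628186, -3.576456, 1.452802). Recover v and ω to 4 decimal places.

v = -0.2500, ω = 1.2500

Δθ = 1.452802 − -1.047198 = 2.500000
ω = Δθ/dt = 2.500000/2.0 = 1.2500
R = Δx/(sin θ' − sin θ) = -0.2000
v = R·ω = -0.2000·1.2500 = -0.2500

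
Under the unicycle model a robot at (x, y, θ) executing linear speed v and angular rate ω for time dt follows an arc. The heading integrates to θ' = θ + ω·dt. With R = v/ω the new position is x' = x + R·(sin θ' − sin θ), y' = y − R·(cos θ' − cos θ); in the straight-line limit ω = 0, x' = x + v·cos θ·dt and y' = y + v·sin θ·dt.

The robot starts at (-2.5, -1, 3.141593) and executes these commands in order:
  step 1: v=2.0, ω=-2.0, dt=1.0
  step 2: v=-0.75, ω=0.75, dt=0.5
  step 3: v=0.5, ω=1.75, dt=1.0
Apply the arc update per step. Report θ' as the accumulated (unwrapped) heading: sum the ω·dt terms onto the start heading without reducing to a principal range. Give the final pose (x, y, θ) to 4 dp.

(-3.8194, 0.3531, 3.2666)

step 1: θ'=1.1416 (R=-1.0000) → pose (-3.4093, 0.4161, 1.1416)
step 2: θ'=1.5166 (R=-1.0000) → pose (-3.4985, 0.0542, 1.5166)
step 3: θ'=3.2666 (R=0.2857) → pose (-3.8194, 0.3531, 3.2666)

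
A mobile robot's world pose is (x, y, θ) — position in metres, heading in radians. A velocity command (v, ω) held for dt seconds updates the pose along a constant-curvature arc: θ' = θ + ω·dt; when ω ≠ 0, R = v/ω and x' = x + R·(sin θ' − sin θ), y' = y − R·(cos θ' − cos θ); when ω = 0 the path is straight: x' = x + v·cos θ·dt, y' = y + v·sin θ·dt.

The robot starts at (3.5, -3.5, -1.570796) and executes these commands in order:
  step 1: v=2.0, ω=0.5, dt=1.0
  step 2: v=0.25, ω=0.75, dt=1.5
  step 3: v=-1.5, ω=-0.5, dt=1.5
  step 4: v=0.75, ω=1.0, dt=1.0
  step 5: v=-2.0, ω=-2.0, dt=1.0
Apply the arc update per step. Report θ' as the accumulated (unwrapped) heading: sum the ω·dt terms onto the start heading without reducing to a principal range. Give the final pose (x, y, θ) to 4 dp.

step 1: θ'=-1.0708 (R=4.0000) → pose (3.9897, -5.4177, -1.0708)
step 2: θ'=0.0542 (R=0.3333) → pose (4.3003, -5.5907, 0.0542)
step 3: θ'=-0.6958 (R=3.0000) → pose (2.2147, -4.8978, -0.6958)
step 4: θ'=0.3042 (R=0.7500) → pose (2.9201, -5.0377, 0.3042)
step 5: θ'=-1.6958 (R=1.0000) → pose (1.6284, -3.9589, -1.6958)

(1.6284, -3.9589, -1.6958)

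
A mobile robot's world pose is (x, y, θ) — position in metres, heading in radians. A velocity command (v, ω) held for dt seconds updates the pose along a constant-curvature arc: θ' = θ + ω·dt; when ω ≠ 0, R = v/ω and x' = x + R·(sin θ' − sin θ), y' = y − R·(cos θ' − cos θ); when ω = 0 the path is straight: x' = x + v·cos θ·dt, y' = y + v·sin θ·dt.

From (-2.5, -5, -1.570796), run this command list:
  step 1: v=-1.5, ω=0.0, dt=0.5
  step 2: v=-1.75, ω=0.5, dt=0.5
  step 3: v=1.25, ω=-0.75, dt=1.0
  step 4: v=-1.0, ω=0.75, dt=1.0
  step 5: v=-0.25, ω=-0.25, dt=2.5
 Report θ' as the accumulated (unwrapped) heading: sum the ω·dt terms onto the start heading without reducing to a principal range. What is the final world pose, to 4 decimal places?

(-2.6008, -3.0127, -1.9458)

step 1: θ'=-1.5708 (straight) → pose (-2.5000, -4.2500, -1.5708)
step 2: θ'=-1.3208 (R=-3.5000) → pose (-2.6088, -3.3841, -1.3208)
step 3: θ'=-2.0708 (R=-1.6667) → pose (-2.7610, -4.5955, -2.0708)
step 4: θ'=-1.3208 (R=-1.3333) → pose (-2.6393, -3.6264, -1.3208)
step 5: θ'=-1.9458 (R=1.0000) → pose (-2.6008, -3.0127, -1.9458)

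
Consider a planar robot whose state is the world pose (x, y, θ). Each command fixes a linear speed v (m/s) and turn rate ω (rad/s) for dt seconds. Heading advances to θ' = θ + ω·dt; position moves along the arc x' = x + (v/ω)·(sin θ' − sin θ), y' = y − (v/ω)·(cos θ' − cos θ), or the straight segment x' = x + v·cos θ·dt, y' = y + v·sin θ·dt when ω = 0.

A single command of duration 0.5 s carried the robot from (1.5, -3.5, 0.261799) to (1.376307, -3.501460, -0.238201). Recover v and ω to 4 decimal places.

v = -0.2500, ω = -1.0000

Δθ = -0.238201 − 0.261799 = -0.500000
ω = Δθ/dt = -0.500000/0.5 = -1.0000
R = Δx/(sin θ' − sin θ) = 0.2500
v = R·ω = 0.2500·-1.0000 = -0.2500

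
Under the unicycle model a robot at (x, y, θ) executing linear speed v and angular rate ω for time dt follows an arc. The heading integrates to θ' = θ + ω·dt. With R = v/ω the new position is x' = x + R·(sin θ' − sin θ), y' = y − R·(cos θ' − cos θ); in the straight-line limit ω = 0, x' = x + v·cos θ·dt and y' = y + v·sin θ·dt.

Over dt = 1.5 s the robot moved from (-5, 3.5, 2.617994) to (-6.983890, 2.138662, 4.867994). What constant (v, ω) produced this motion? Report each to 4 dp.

v = 2.0000, ω = 1.5000

Δθ = 4.867994 − 2.617994 = 2.250000
ω = Δθ/dt = 2.250000/1.5 = 1.5000
R = Δx/(sin θ' − sin θ) = 1.3333
v = R·ω = 1.3333·1.5000 = 2.0000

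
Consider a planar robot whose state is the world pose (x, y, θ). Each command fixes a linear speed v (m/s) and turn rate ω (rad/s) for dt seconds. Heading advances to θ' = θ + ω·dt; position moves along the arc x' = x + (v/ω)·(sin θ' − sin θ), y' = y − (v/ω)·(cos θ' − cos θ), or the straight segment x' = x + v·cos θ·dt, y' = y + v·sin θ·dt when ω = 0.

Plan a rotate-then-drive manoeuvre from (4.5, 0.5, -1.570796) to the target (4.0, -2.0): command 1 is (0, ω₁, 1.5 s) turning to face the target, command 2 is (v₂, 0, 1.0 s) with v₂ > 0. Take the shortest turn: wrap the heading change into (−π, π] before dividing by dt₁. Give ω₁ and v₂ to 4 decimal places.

ω₁ = -0.1316, v₂ = 2.5495

heading to target = atan2(-2−0.5, 4−4.5) = -1.7682
Δθ = wrap(-1.7682 − -1.5708) = -0.1974; ω₁ = Δθ/dt₁ = -0.1316
distance = √((4−4.5)² + (-2−0.5)²) = 2.5495; v₂ = distance/dt₂ = 2.5495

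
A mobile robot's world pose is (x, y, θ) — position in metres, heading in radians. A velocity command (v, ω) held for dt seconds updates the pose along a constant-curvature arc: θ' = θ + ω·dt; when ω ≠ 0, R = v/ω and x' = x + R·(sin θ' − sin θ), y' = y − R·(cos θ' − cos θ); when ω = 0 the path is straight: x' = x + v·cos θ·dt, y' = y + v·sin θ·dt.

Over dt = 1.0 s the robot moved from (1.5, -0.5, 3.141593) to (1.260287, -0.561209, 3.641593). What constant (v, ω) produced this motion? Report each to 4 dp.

Δθ = 3.641593 − 3.141593 = 0.500000
ω = Δθ/dt = 0.500000/1.0 = 0.5000
R = Δx/(sin θ' − sin θ) = 0.5000
v = R·ω = 0.5000·0.5000 = 0.2500

v = 0.2500, ω = 0.5000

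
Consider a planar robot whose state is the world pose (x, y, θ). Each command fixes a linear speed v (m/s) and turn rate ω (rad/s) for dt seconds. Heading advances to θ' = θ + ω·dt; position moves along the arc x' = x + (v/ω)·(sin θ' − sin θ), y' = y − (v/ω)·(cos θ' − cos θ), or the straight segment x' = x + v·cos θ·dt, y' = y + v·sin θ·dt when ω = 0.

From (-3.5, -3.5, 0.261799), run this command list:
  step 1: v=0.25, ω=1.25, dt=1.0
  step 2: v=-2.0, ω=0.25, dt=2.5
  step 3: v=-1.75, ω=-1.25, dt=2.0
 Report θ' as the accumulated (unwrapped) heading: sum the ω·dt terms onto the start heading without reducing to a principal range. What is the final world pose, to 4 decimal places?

step 1: θ'=1.5118 (R=0.2000) → pose (-3.3521, -3.3186, 1.5118)
step 2: θ'=2.1368 (R=-8.0000) → pose (-2.1184, -8.0804, 2.1368)
step 3: θ'=-0.3632 (R=1.4000) → pose (-3.7975, -10.1398, -0.3632)

(-3.7975, -10.1398, -0.3632)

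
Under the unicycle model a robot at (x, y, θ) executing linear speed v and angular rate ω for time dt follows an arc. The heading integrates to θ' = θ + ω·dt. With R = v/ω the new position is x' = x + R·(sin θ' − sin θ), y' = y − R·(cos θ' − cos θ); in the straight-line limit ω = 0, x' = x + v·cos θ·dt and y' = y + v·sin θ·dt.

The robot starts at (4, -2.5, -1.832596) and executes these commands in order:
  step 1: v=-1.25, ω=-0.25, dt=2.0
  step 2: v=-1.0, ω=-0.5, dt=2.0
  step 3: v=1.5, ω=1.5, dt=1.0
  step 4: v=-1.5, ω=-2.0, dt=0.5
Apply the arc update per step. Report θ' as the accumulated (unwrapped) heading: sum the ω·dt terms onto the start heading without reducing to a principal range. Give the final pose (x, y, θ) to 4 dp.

step 1: θ'=-2.3326 (R=5.0000) → pose (5.2117, -0.3430, -2.3326)
step 2: θ'=-3.3326 (R=2.0000) → pose (7.0385, 0.2402, -3.3326)
step 3: θ'=-1.8326 (R=1.0000) → pose (5.8828, -0.4828, -1.8326)
step 4: θ'=-2.8326 (R=0.7500) → pose (6.3791, 0.0376, -2.8326)

(6.3791, 0.0376, -2.8326)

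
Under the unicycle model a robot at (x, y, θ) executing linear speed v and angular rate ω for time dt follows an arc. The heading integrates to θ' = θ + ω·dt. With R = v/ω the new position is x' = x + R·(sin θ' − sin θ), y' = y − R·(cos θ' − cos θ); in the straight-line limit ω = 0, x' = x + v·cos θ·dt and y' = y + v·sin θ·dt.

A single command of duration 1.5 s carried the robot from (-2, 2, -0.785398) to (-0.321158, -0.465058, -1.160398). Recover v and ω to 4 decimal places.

Δθ = -1.160398 − -0.785398 = -0.375000
ω = Δθ/dt = -0.375000/1.5 = -0.2500
R = −Δy/(cos θ' − cos θ) = -8.0000
v = R·ω = -8.0000·-0.2500 = 2.0000

v = 2.0000, ω = -0.2500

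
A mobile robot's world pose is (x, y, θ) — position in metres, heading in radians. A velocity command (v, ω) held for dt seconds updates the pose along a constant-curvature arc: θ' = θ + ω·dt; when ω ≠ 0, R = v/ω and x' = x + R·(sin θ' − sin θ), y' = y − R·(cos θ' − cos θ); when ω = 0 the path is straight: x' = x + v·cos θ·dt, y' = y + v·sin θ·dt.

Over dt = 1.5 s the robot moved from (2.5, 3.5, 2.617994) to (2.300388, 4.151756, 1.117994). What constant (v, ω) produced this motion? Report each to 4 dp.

v = 0.5000, ω = -1.0000

Δθ = 1.117994 − 2.617994 = -1.500000
ω = Δθ/dt = -1.500000/1.5 = -1.0000
R = −Δy/(cos θ' − cos θ) = -0.5000
v = R·ω = -0.5000·-1.0000 = 0.5000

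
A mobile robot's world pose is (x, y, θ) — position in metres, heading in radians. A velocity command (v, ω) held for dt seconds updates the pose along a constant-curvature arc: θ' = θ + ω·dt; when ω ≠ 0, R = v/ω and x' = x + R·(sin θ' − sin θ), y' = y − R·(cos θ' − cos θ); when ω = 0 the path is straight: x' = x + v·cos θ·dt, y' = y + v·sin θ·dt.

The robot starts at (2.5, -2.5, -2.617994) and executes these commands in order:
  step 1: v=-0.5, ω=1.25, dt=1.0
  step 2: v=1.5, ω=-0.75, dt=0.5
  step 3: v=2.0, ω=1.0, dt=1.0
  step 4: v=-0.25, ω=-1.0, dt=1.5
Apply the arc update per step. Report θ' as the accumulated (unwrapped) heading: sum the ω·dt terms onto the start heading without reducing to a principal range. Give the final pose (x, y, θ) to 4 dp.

step 1: θ'=-1.3680 (R=-0.4000) → pose (2.6918, -2.0730, -1.3680)
step 2: θ'=-1.7430 (R=-2.0000) → pose (2.7032, -2.8185, -1.7430)
step 3: θ'=-0.7430 (R=2.0000) → pose (3.3206, -4.6341, -0.7430)
step 4: θ'=-2.2430 (R=0.2500) → pose (3.2942, -4.2944, -2.2430)

(3.2942, -4.2944, -2.2430)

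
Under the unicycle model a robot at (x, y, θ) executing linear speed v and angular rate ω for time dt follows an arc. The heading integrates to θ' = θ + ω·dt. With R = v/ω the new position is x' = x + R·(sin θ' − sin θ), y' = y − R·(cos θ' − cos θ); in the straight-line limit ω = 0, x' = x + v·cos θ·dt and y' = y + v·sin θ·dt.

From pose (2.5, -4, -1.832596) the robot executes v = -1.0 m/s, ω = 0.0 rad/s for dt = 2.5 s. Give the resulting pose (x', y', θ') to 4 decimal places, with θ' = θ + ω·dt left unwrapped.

θ' = -1.8326 + 0.0·2.5 = -1.8326
ω = 0 → straight: x' = 2.5 + -1.0·cos(-1.8326)·2.5 = 3.1470
y' = -4 + -1.0·sin(-1.8326)·2.5 = -1.5852

(3.1470, -1.5852, -1.8326)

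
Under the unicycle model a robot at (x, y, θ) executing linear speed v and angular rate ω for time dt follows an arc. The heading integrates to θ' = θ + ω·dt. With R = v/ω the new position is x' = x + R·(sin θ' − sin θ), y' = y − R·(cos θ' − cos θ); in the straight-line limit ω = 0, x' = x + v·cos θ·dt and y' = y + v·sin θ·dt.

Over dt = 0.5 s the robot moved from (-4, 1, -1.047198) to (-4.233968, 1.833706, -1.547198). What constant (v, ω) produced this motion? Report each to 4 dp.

Δθ = -1.547198 − -1.047198 = -0.500000
ω = Δθ/dt = -0.500000/0.5 = -1.0000
R = −Δy/(cos θ' − cos θ) = 1.7500
v = R·ω = 1.7500·-1.0000 = -1.7500

v = -1.7500, ω = -1.0000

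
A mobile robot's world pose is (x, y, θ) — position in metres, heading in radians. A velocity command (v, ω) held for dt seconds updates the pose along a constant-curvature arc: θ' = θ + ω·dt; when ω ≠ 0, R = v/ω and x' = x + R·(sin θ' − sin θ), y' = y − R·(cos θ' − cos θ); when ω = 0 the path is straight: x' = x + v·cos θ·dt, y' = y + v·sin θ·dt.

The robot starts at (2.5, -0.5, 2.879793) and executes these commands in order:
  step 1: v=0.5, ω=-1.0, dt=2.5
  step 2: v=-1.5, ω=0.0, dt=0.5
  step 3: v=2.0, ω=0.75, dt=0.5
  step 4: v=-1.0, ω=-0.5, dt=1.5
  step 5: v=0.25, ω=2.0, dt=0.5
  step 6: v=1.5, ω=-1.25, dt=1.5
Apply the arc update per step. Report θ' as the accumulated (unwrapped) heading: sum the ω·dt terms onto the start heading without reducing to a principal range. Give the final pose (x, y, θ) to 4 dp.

(3.2603, 0.3484, -0.8702)

step 1: θ'=0.3798 (R=-0.5000) → pose (2.4440, 0.4473, 0.3798)
step 2: θ'=0.3798 (straight) → pose (1.7475, 0.1693, 0.3798)
step 3: θ'=0.7548 (R=2.6667) → pose (2.5859, 0.7035, 0.7548)
step 4: θ'=0.0048 (R=2.0000) → pose (1.2252, 0.1603, 0.0048)
step 5: θ'=1.0048 (R=0.1250) → pose (1.3301, 0.2183, 1.0048)
step 6: θ'=-0.8702 (R=-1.2000) → pose (3.2603, 0.3484, -0.8702)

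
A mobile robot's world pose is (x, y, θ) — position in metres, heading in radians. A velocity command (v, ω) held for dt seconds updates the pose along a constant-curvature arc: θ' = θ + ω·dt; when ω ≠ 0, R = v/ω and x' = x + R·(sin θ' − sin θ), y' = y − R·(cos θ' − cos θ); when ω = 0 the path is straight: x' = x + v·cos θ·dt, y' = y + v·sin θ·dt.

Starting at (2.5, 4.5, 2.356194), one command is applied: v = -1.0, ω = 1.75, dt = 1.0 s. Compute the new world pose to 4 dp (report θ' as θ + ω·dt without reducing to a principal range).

θ' = 2.3562 + 1.75·1.0 = 4.1062
R = v/ω = -1.0/1.75 = -0.5714
x' = 2.5 + -0.5714·(sin 4.1062 − sin 2.3562) = 3.3737
y' = 4.5 − -0.5714·(cos 4.1062 − cos 2.3562) = 4.5785

(3.3737, 4.5785, 4.1062)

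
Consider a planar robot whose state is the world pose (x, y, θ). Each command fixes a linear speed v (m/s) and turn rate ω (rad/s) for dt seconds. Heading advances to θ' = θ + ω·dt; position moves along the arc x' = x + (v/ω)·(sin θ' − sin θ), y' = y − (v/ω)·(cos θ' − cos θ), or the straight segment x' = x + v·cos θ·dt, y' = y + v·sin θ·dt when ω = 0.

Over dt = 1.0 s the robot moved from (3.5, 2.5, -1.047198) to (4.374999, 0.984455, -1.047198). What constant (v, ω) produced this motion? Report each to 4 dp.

Δθ = -1.047198 − -1.047198 = 0.000000
ω = Δθ/dt = 0.000000/1.0 = 0.0000
ω = 0 → v = (Δx·cos θ + Δy·sin θ)/dt = 1.7500

v = 1.7500, ω = 0.0000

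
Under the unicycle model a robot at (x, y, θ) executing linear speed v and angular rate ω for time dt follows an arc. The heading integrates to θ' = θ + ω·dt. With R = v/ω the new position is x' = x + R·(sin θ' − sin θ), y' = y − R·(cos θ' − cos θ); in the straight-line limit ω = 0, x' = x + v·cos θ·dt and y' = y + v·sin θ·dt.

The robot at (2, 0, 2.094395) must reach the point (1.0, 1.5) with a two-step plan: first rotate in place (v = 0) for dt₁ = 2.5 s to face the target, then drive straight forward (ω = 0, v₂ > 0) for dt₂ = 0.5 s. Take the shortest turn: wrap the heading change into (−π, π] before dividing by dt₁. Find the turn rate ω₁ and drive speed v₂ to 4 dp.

ω₁ = 0.0258, v₂ = 3.6056

heading to target = atan2(1.5−0, 1−2) = 2.1588
Δθ = wrap(2.1588 − 2.0944) = 0.0644; ω₁ = Δθ/dt₁ = 0.0258
distance = √((1−2)² + (1.5−0)²) = 1.8028; v₂ = distance/dt₂ = 3.6056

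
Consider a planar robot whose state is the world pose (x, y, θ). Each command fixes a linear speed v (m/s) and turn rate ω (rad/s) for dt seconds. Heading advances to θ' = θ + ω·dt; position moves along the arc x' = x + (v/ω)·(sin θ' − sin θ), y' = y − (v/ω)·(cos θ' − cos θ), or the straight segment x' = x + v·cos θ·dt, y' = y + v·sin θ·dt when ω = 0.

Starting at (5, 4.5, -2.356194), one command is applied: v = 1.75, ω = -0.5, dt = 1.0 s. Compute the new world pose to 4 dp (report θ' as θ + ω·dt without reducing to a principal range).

θ' = -2.3562 + -0.5·1.0 = -2.8562
R = v/ω = 1.75/-0.5 = -3.5000
x' = 5 + -3.5000·(sin -2.8562 − sin -2.3562) = 3.5105
y' = 4.5 − -3.5000·(cos -2.8562 − cos -2.3562) = 3.6164

(3.5105, 3.6164, -2.8562)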